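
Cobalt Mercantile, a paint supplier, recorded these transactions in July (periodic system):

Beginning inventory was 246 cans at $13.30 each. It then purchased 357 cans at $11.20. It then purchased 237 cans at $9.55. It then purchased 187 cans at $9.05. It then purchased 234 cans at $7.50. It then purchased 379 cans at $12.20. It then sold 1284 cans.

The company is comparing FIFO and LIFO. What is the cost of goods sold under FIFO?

COGS = $13,261.50

FIFO COGS: 246 @ $13.30 + 357 @ $11.20 + 237 @ $9.55 + 187 @ $9.05 + 234 @ $7.50 + 23 @ $12.20 = $13,261.50
LIFO COGS: 379 @ $12.20 + 234 @ $7.50 + 187 @ $9.05 + 237 @ $9.55 + 247 @ $11.20 = $13,100.90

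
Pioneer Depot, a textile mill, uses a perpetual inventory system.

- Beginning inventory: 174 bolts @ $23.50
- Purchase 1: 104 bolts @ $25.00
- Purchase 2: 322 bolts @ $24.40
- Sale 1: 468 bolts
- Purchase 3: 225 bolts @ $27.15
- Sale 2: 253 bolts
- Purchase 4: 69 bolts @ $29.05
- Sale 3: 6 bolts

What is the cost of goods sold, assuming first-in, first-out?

COGS = $17,993.85

Sale 1 (468) [FIFO — oldest first]: 174 @ $23.50 + 104 @ $25.00 + 190 @ $24.40 = $11,325.00
Sale 2 (253) [FIFO — oldest first]: 132 @ $24.40 + 121 @ $27.15 = $6,505.95
Sale 3 (6) [FIFO — oldest first]: 6 @ $27.15 = $162.90
Total COGS = $11,325.00 + $6,505.95 + $162.90 = $17,993.85
Ending inventory: 98 @ $27.15 + 69 @ $29.05 = $4,665.15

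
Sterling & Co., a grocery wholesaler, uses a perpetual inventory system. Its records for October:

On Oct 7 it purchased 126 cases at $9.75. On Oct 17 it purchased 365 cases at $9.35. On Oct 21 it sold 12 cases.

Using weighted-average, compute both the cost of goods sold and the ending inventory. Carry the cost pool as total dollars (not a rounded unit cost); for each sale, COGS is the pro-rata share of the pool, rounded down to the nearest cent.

After Oct 7: 126 on hand, pool $1,228.50 (≈ $9.7500 each)
After Oct 17: 491 on hand, pool $4,641.25 (≈ $9.4526 each)
Oct 21, sell 12: 12/491 × $4,641.25 → $113.43
Ending inventory (cost pool remaining) = $4,527.82
Check: goods available $4,641.25 = COGS $113.43 + ending $4,527.82

COGS = $113.43; ending inventory = $4,527.82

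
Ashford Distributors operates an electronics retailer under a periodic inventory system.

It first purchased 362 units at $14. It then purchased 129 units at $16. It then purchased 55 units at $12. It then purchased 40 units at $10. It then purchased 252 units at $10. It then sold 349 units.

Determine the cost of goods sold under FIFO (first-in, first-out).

Sale 1 (349) [FIFO — oldest first]: 349 @ $14 = $4,886
Ending inventory: 13 @ $14 + 129 @ $16 + 55 @ $12 + 40 @ $10 + 252 @ $10 = $5,826
Check: goods available $10,712 = COGS $4,886 + ending $5,826

COGS = $4,886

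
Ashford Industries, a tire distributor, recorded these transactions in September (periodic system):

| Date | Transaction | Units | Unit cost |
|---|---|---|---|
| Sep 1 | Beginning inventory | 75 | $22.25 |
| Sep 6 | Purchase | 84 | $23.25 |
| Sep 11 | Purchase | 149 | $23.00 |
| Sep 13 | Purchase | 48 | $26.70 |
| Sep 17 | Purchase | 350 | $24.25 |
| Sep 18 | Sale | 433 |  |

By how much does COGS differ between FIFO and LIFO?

FIFO COGS: 75 @ $22.25 + 84 @ $23.25 + 149 @ $23.00 + 48 @ $26.70 + 77 @ $24.25 = $10,197.60
LIFO COGS: 350 @ $24.25 + 48 @ $26.70 + 35 @ $23.00 = $10,574.10
Difference = |$10,197.60 − $10,574.10| = $376.50

$376.50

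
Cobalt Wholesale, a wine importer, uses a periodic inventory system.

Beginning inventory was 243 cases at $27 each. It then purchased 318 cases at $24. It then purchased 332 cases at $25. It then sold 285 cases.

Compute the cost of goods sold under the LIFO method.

COGS = $7,125

Sale 1 (285) [LIFO — newest first]: 285 @ $25 = $7,125
Ending inventory: 243 @ $27 + 318 @ $24 + 47 @ $25 = $15,368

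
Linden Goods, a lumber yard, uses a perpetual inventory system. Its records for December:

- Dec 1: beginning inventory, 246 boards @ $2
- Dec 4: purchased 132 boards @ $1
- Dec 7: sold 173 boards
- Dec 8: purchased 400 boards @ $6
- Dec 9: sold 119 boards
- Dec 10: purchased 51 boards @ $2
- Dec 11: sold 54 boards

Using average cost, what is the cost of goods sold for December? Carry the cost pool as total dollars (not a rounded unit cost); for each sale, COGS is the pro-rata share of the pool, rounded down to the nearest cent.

After Dec 1: 246 on hand, pool $492.00 (≈ $2.0000 each)
After Dec 4: 378 on hand, pool $624.00 (≈ $1.6508 each)
Dec 7, sell 173: 173/378 × $624.00 → $285.58
After Dec 8: 605 on hand, pool $2,738.42 (≈ $4.5263 each)
Dec 9, sell 119: 119/605 × $2,738.42 → $538.63
After Dec 10: 537 on hand, pool $2,301.79 (≈ $4.2864 each)
Dec 11, sell 54: 54/537 × $2,301.79 → $231.46
Total COGS = $285.58 + $538.63 + $231.46 = $1,055.67
Ending inventory (cost pool remaining) = $2,070.33
Check: goods available $3,126.00 = COGS $1,055.67 + ending $2,070.33

COGS = $1,055.67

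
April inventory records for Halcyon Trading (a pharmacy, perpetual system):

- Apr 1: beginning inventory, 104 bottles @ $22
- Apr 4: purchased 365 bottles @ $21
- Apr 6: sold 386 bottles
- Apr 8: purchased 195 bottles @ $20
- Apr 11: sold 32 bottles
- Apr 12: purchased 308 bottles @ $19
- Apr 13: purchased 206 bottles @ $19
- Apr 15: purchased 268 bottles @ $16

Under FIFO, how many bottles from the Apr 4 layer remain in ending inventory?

51

Apr 6, 386 sold [FIFO — oldest first]: 104 @ $22 + 282 @ $21 = $8,210
Apr 11, 32 sold [FIFO — oldest first]: 32 @ $21 = $672
Total COGS = $8,210 + $672 = $8,882
Ending inventory: 51 @ $21 + 195 @ $20 + 308 @ $19 + 206 @ $19 + 268 @ $16 = $19,025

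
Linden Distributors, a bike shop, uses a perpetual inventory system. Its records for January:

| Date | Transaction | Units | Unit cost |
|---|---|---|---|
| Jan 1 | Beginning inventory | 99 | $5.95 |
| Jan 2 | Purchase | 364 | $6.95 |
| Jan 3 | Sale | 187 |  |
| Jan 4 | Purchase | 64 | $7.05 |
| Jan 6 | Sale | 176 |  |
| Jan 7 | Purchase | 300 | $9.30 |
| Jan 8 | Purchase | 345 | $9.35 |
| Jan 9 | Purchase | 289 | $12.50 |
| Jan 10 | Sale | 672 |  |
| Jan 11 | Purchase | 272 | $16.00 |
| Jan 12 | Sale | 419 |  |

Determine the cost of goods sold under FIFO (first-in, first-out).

COGS = $13,110.80

Jan 3, 187 sold [FIFO — oldest first]: 99 @ $5.95 + 88 @ $6.95 = $1,200.65
Jan 6, 176 sold [FIFO — oldest first]: 176 @ $6.95 = $1,223.20
Jan 10, 672 sold [FIFO — oldest first]: 100 @ $6.95 + 64 @ $7.05 + 300 @ $9.30 + 208 @ $9.35 = $5,881.00
Jan 12, 419 sold [FIFO — oldest first]: 137 @ $9.35 + 282 @ $12.50 = $4,805.95
Total COGS = $1,200.65 + $1,223.20 + $5,881.00 + $4,805.95 = $13,110.80
Ending inventory: 7 @ $12.50 + 272 @ $16.00 = $4,439.50
Check: goods available $17,550.30 = COGS $13,110.80 + ending $4,439.50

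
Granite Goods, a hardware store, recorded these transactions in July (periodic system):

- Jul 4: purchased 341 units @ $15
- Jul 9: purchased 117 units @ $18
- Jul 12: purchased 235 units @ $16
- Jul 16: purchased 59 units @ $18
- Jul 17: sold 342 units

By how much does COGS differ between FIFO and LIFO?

FIFO COGS: 341 @ $15 + 1 @ $18 = $5,133
LIFO COGS: 59 @ $18 + 235 @ $16 + 48 @ $18 = $5,686
Difference = |$5,133 − $5,686| = $553

$553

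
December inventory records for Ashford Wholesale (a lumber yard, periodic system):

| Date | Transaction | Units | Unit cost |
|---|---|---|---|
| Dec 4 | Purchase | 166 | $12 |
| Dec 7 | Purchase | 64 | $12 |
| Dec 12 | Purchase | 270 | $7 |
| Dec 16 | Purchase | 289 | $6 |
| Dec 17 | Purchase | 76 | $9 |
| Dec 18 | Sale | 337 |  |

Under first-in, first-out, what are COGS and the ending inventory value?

Dec 18, 337 sold [FIFO — oldest first]: 166 @ $12 + 64 @ $12 + 107 @ $7 = $3,509
Ending inventory: 163 @ $7 + 289 @ $6 + 76 @ $9 = $3,559
Check: goods available $7,068 = COGS $3,509 + ending $3,559

COGS = $3,509; ending inventory = $3,559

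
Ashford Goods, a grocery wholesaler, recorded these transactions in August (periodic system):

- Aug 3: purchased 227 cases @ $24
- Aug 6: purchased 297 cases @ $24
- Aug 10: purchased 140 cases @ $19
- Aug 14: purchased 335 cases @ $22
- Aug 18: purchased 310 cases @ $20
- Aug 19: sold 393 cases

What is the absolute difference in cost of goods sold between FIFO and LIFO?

$1,406

FIFO COGS: 227 @ $24 + 166 @ $24 = $9,432
LIFO COGS: 310 @ $20 + 83 @ $22 = $8,026
Difference = |$9,432 − $8,026| = $1,406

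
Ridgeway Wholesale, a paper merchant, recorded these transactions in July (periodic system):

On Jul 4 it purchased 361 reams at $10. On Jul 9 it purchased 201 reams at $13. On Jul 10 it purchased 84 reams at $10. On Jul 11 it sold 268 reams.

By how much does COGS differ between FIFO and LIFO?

$552

FIFO COGS: 268 @ $10 = $2,680
LIFO COGS: 84 @ $10 + 184 @ $13 = $3,232
Difference = |$2,680 − $3,232| = $552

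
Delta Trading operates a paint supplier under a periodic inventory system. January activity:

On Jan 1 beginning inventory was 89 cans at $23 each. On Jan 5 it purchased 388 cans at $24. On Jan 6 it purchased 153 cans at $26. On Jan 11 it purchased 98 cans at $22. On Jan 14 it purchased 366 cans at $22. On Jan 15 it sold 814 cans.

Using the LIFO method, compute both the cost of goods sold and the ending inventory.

COGS = $18,914; ending inventory = $6,631

Jan 15, 814 sold [LIFO — newest first]: 366 @ $22 + 98 @ $22 + 153 @ $26 + 197 @ $24 = $18,914
Ending inventory: 89 @ $23 + 191 @ $24 = $6,631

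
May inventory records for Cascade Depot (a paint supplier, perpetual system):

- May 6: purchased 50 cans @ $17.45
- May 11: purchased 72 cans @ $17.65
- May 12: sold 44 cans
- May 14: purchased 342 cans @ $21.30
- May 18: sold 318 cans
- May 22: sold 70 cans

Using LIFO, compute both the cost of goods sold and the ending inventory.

COGS = $8,869.50; ending inventory = $558.40

May 12, 44 sold [LIFO — newest first]: 44 @ $17.65 = $776.60
May 18, 318 sold [LIFO — newest first]: 318 @ $21.30 = $6,773.40
May 22, 70 sold [LIFO — newest first]: 24 @ $21.30 + 28 @ $17.65 + 18 @ $17.45 = $1,319.50
Total COGS = $776.60 + $6,773.40 + $1,319.50 = $8,869.50
Ending inventory: 32 @ $17.45 = $558.40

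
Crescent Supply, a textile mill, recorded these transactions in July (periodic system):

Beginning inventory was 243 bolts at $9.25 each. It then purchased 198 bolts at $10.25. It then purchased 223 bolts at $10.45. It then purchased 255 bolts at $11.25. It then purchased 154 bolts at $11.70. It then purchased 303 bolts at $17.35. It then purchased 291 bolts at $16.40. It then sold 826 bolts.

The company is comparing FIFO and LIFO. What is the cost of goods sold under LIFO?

FIFO COGS: 243 @ $9.25 + 198 @ $10.25 + 223 @ $10.45 + 162 @ $11.25 = $8,430.10
LIFO COGS: 291 @ $16.40 + 303 @ $17.35 + 154 @ $11.70 + 78 @ $11.25 = $12,708.75

COGS = $12,708.75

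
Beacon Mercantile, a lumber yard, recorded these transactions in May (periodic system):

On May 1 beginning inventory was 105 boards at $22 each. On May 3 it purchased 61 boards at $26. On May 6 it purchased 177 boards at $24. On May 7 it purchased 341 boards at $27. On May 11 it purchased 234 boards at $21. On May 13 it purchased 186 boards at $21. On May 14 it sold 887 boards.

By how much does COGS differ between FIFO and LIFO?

$563

FIFO COGS: 105 @ $22 + 61 @ $26 + 177 @ $24 + 341 @ $27 + 203 @ $21 = $21,614
LIFO COGS: 186 @ $21 + 234 @ $21 + 341 @ $27 + 126 @ $24 = $21,051
Difference = |$21,614 − $21,051| = $563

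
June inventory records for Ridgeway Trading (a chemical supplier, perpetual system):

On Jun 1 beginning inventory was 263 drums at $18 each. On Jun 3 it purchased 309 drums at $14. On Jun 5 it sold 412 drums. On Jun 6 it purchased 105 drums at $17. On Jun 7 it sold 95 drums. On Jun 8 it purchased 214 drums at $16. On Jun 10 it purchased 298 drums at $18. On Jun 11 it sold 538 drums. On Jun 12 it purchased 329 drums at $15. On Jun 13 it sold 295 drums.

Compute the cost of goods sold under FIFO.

COGS = $21,898

Jun 5, 412 sold [FIFO — oldest first]: 263 @ $18 + 149 @ $14 = $6,820
Jun 7, 95 sold [FIFO — oldest first]: 95 @ $14 = $1,330
Jun 11, 538 sold [FIFO — oldest first]: 65 @ $14 + 105 @ $17 + 214 @ $16 + 154 @ $18 = $8,891
Jun 13, 295 sold [FIFO — oldest first]: 144 @ $18 + 151 @ $15 = $4,857
Total COGS = $6,820 + $1,330 + $8,891 + $4,857 = $21,898
Ending inventory: 178 @ $15 = $2,670
Check: goods available $24,568 = COGS $21,898 + ending $2,670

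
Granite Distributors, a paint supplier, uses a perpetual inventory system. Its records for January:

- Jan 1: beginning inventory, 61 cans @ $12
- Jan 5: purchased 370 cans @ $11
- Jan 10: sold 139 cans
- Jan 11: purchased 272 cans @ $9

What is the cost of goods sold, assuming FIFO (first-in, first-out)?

Jan 10, 139 sold [FIFO — oldest first]: 61 @ $12 + 78 @ $11 = $1,590
Ending inventory: 292 @ $11 + 272 @ $9 = $5,660

COGS = $1,590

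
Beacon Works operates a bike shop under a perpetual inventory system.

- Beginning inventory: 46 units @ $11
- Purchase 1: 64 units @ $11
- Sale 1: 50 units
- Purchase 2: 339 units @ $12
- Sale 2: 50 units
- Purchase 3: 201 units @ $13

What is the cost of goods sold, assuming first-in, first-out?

COGS = $1,100

Sale 1 (50) [FIFO — oldest first]: 46 @ $11 + 4 @ $11 = $550
Sale 2 (50) [FIFO — oldest first]: 50 @ $11 = $550
Total COGS = $550 + $550 = $1,100
Ending inventory: 10 @ $11 + 339 @ $12 + 201 @ $13 = $6,791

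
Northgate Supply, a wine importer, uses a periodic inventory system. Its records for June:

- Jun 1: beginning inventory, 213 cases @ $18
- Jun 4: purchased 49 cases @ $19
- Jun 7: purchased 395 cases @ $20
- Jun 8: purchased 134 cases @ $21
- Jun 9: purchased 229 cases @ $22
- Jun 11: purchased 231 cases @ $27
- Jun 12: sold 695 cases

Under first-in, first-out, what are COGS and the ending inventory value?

COGS = $13,463; ending inventory = $13,291

Jun 12, 695 sold [FIFO — oldest first]: 213 @ $18 + 49 @ $19 + 395 @ $20 + 38 @ $21 = $13,463
Ending inventory: 96 @ $21 + 229 @ $22 + 231 @ $27 = $13,291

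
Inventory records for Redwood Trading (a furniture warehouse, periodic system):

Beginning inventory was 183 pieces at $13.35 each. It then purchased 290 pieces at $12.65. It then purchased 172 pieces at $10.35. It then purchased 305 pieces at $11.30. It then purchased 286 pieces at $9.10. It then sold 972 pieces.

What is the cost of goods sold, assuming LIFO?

Sale 1 (972) [LIFO — newest first]: 286 @ $9.10 + 305 @ $11.30 + 172 @ $10.35 + 209 @ $12.65 = $10,473.15
Ending inventory: 183 @ $13.35 + 81 @ $12.65 = $3,467.70

COGS = $10,473.15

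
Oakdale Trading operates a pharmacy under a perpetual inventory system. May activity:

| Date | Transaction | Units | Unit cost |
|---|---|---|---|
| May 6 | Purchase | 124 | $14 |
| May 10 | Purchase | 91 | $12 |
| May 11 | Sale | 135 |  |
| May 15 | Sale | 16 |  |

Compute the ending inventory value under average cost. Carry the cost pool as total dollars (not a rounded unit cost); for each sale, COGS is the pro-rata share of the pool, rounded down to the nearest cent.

Ending inventory = $841.83

After May 6: 124 on hand, pool $1,736.00 (≈ $14.0000 each)
After May 10: 215 on hand, pool $2,828.00 (≈ $13.1535 each)
May 11, sell 135: 135/215 × $2,828.00 → $1,775.72
May 15, sell 16: 16/80 × $1,052.28 → $210.45
Total COGS = $1,775.72 + $210.45 = $1,986.17
Ending inventory (cost pool remaining) = $841.83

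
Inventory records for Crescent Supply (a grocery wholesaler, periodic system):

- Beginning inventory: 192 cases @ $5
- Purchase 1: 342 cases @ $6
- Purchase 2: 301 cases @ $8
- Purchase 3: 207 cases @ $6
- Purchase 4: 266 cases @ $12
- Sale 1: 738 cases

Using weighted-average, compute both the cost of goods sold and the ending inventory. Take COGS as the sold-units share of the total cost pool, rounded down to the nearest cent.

COGS = $5,559.82; ending inventory = $4,294.18

Sale 1, sell 738: 738/1308 × $9,854.00 → $5,559.82
Ending inventory (cost pool remaining) = $4,294.18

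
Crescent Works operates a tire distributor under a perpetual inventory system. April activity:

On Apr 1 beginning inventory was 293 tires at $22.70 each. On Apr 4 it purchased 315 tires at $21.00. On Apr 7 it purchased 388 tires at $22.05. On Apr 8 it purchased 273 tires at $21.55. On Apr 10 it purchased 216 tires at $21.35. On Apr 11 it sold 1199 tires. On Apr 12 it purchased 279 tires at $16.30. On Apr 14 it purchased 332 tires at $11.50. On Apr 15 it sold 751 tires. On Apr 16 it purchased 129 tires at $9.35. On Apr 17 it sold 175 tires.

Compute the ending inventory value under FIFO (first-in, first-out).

Ending inventory = $935.00

Apr 11, 1199 sold [FIFO — oldest first]: 293 @ $22.70 + 315 @ $21.00 + 388 @ $22.05 + 203 @ $21.55 = $26,196.15
Apr 15, 751 sold [FIFO — oldest first]: 70 @ $21.55 + 216 @ $21.35 + 279 @ $16.30 + 186 @ $11.50 = $12,806.80
Apr 17, 175 sold [FIFO — oldest first]: 146 @ $11.50 + 29 @ $9.35 = $1,950.15
Total COGS = $26,196.15 + $12,806.80 + $1,950.15 = $40,953.10
Ending inventory: 100 @ $9.35 = $935.00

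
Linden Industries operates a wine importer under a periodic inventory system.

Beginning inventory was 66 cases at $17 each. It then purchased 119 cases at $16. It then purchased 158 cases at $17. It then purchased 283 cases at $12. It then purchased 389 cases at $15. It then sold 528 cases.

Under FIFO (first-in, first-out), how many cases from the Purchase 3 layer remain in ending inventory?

Sale 1 (528) [FIFO — oldest first]: 66 @ $17 + 119 @ $16 + 158 @ $17 + 185 @ $12 = $7,932
Ending inventory: 98 @ $12 + 389 @ $15 = $7,011
Check: goods available $14,943 = COGS $7,932 + ending $7,011

98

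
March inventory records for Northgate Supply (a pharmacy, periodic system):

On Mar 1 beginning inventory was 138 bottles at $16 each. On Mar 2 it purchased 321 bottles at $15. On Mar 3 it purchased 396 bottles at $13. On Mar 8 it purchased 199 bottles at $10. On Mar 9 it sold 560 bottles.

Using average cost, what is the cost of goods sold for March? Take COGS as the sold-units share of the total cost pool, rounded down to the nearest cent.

COGS = $7,523.87

Mar 9, sell 560: 560/1054 × $14,161.00 → $7,523.87
Ending inventory (cost pool remaining) = $6,637.13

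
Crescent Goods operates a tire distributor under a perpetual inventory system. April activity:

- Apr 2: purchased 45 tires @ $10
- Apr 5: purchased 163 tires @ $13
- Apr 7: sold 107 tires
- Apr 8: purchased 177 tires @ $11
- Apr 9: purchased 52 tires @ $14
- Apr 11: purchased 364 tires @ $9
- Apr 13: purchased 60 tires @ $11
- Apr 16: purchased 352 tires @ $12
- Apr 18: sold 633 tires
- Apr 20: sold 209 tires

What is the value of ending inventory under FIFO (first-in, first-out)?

Ending inventory = $3,168

Apr 7, 107 sold [FIFO — oldest first]: 45 @ $10 + 62 @ $13 = $1,256
Apr 18, 633 sold [FIFO — oldest first]: 101 @ $13 + 177 @ $11 + 52 @ $14 + 303 @ $9 = $6,715
Apr 20, 209 sold [FIFO — oldest first]: 61 @ $9 + 60 @ $11 + 88 @ $12 = $2,265
Total COGS = $1,256 + $6,715 + $2,265 = $10,236
Ending inventory: 264 @ $12 = $3,168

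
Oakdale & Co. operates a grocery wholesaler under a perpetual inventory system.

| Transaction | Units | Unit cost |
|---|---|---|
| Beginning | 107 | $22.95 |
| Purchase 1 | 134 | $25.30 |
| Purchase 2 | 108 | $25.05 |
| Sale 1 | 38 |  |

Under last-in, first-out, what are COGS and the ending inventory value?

COGS = $951.90; ending inventory = $7,599.35

Sale 1 (38) [LIFO — newest first]: 38 @ $25.05 = $951.90
Ending inventory: 107 @ $22.95 + 134 @ $25.30 + 70 @ $25.05 = $7,599.35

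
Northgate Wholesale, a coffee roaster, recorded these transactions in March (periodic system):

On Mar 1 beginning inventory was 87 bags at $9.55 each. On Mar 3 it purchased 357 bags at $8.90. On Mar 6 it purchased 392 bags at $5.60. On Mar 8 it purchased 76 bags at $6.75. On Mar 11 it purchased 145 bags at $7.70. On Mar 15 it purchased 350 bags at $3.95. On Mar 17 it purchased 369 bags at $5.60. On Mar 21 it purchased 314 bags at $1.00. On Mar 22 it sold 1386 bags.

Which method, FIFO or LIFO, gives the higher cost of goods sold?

FIFO

FIFO COGS: 87 @ $9.55 + 357 @ $8.90 + 392 @ $5.60 + 76 @ $6.75 + 145 @ $7.70 + 329 @ $3.95 = $9,132.40
LIFO COGS: 314 @ $1.00 + 369 @ $5.60 + 350 @ $3.95 + 145 @ $7.70 + 76 @ $6.75 + 132 @ $5.60 = $6,131.60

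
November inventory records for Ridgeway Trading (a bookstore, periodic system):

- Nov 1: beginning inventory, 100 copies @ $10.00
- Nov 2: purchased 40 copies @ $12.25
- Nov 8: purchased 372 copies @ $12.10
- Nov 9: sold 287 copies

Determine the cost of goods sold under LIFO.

COGS = $3,472.70

Nov 9, 287 sold [LIFO — newest first]: 287 @ $12.10 = $3,472.70
Ending inventory: 100 @ $10.00 + 40 @ $12.25 + 85 @ $12.10 = $2,518.50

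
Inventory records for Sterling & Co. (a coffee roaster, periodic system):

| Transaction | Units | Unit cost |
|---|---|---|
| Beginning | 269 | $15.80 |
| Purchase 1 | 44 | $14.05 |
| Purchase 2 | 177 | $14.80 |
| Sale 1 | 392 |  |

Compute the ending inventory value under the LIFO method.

Ending inventory = $1,548.40

Sale 1 (392) [LIFO — newest first]: 177 @ $14.80 + 44 @ $14.05 + 171 @ $15.80 = $5,939.60
Ending inventory: 98 @ $15.80 = $1,548.40
Check: goods available $7,488.00 = COGS $5,939.60 + ending $1,548.40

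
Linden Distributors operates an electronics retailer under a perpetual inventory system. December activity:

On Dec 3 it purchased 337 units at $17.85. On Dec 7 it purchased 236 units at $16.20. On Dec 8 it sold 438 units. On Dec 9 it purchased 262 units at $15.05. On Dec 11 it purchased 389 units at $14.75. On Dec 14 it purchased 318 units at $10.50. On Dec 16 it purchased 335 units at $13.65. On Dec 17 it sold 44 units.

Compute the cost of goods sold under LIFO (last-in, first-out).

Dec 8, 438 sold [LIFO — newest first]: 236 @ $16.20 + 202 @ $17.85 = $7,428.90
Dec 17, 44 sold [LIFO — newest first]: 44 @ $13.65 = $600.60
Total COGS = $7,428.90 + $600.60 = $8,029.50
Ending inventory: 135 @ $17.85 + 262 @ $15.05 + 389 @ $14.75 + 318 @ $10.50 + 291 @ $13.65 = $19,401.75

COGS = $8,029.50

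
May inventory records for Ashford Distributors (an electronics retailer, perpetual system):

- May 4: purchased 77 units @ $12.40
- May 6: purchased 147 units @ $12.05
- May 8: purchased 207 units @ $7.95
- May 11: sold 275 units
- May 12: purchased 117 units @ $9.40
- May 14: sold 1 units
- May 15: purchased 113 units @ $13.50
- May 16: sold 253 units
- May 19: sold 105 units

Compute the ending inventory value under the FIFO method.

May 11, 275 sold [FIFO — oldest first]: 77 @ $12.40 + 147 @ $12.05 + 51 @ $7.95 = $3,131.60
May 14, 1 sold [FIFO — oldest first]: 1 @ $7.95 = $7.95
May 16, 253 sold [FIFO — oldest first]: 155 @ $7.95 + 98 @ $9.40 = $2,153.45
May 19, 105 sold [FIFO — oldest first]: 19 @ $9.40 + 86 @ $13.50 = $1,339.60
Total COGS = $3,131.60 + $7.95 + $2,153.45 + $1,339.60 = $6,632.60
Ending inventory: 27 @ $13.50 = $364.50
Check: goods available $6,997.10 = COGS $6,632.60 + ending $364.50

Ending inventory = $364.50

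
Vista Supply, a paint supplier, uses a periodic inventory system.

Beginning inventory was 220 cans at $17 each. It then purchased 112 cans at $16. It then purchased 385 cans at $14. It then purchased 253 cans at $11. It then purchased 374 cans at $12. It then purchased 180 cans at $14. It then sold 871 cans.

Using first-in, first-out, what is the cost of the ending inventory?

Ending inventory = $8,097

Sale 1 (871) [FIFO — oldest first]: 220 @ $17 + 112 @ $16 + 385 @ $14 + 154 @ $11 = $12,616
Ending inventory: 99 @ $11 + 374 @ $12 + 180 @ $14 = $8,097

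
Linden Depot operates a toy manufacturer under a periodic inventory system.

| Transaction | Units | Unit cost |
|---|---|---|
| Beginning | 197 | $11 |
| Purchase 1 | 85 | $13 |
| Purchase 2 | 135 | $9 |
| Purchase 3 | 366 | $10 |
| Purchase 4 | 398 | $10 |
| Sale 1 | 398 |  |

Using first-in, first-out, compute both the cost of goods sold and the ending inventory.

COGS = $4,316; ending inventory = $7,811

Sale 1 (398) [FIFO — oldest first]: 197 @ $11 + 85 @ $13 + 116 @ $9 = $4,316
Ending inventory: 19 @ $9 + 366 @ $10 + 398 @ $10 = $7,811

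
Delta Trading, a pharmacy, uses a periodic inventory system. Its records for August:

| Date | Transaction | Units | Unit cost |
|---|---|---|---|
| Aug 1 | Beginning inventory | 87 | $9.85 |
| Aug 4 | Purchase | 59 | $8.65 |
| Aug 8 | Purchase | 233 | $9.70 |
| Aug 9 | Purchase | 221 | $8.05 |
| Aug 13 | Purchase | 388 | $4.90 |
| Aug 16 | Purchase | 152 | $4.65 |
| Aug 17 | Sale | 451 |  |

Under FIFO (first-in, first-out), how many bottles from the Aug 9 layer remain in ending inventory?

149

Aug 17, 451 sold [FIFO — oldest first]: 87 @ $9.85 + 59 @ $8.65 + 233 @ $9.70 + 72 @ $8.05 = $4,207.00
Ending inventory: 149 @ $8.05 + 388 @ $4.90 + 152 @ $4.65 = $3,807.45
Check: goods available $8,014.45 = COGS $4,207.00 + ending $3,807.45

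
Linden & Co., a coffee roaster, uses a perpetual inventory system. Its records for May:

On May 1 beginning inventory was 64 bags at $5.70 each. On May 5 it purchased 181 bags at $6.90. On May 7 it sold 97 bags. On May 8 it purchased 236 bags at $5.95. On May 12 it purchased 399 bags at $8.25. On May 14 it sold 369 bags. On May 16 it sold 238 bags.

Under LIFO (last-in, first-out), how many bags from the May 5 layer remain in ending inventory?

84

May 7, 97 sold [LIFO — newest first]: 97 @ $6.90 = $669.30
May 14, 369 sold [LIFO — newest first]: 369 @ $8.25 = $3,044.25
May 16, 238 sold [LIFO — newest first]: 30 @ $8.25 + 208 @ $5.95 = $1,485.10
Total COGS = $669.30 + $3,044.25 + $1,485.10 = $5,198.65
Ending inventory: 64 @ $5.70 + 84 @ $6.90 + 28 @ $5.95 = $1,111.00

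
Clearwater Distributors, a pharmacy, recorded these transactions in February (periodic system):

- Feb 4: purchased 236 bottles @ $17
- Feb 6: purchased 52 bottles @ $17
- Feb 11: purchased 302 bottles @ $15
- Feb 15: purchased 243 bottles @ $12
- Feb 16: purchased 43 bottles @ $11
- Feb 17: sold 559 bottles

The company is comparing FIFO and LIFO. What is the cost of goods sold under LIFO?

COGS = $7,484

FIFO COGS: 236 @ $17 + 52 @ $17 + 271 @ $15 = $8,961
LIFO COGS: 43 @ $11 + 243 @ $12 + 273 @ $15 = $7,484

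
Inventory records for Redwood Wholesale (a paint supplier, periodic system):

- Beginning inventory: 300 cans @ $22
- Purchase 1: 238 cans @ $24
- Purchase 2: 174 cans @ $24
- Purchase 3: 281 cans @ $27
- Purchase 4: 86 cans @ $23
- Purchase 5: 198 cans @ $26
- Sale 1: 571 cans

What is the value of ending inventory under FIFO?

Sale 1 (571) [FIFO — oldest first]: 300 @ $22 + 238 @ $24 + 33 @ $24 = $13,104
Ending inventory: 141 @ $24 + 281 @ $27 + 86 @ $23 + 198 @ $26 = $18,097
Check: goods available $31,201 = COGS $13,104 + ending $18,097

Ending inventory = $18,097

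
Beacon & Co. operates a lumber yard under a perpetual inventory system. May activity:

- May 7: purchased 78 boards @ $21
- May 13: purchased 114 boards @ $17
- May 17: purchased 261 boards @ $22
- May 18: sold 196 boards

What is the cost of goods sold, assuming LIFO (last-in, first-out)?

May 18, 196 sold [LIFO — newest first]: 196 @ $22 = $4,312
Ending inventory: 78 @ $21 + 114 @ $17 + 65 @ $22 = $5,006

COGS = $4,312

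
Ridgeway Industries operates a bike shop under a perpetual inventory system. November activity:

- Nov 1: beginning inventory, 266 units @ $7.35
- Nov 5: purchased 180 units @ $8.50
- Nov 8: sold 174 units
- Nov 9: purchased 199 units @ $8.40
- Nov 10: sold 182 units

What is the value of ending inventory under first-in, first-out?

Ending inventory = $2,436.60

Nov 8, 174 sold [FIFO — oldest first]: 174 @ $7.35 = $1,278.90
Nov 10, 182 sold [FIFO — oldest first]: 92 @ $7.35 + 90 @ $8.50 = $1,441.20
Total COGS = $1,278.90 + $1,441.20 = $2,720.10
Ending inventory: 90 @ $8.50 + 199 @ $8.40 = $2,436.60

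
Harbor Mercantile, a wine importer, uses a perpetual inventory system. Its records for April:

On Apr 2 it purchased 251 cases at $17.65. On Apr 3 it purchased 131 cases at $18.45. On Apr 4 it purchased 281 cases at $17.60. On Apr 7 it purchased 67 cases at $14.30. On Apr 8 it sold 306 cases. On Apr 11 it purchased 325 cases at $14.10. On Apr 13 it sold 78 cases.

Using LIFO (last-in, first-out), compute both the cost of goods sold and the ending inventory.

Apr 8, 306 sold [LIFO — newest first]: 67 @ $14.30 + 239 @ $17.60 = $5,164.50
Apr 13, 78 sold [LIFO — newest first]: 78 @ $14.10 = $1,099.80
Total COGS = $5,164.50 + $1,099.80 = $6,264.30
Ending inventory: 251 @ $17.65 + 131 @ $18.45 + 42 @ $17.60 + 247 @ $14.10 = $11,069.00
Check: goods available $17,333.30 = COGS $6,264.30 + ending $11,069.00

COGS = $6,264.30; ending inventory = $11,069.00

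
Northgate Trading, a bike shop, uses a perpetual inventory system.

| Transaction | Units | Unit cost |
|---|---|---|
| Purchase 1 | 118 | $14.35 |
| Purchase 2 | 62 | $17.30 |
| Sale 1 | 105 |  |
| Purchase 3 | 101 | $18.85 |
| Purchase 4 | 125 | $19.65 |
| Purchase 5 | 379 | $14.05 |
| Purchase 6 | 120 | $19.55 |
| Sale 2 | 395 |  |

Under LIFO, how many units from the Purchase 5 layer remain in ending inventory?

Sale 1 (105) [LIFO — newest first]: 62 @ $17.30 + 43 @ $14.35 = $1,689.65
Sale 2 (395) [LIFO — newest first]: 120 @ $19.55 + 275 @ $14.05 = $6,209.75
Total COGS = $1,689.65 + $6,209.75 = $7,899.40
Ending inventory: 75 @ $14.35 + 101 @ $18.85 + 125 @ $19.65 + 104 @ $14.05 = $6,897.55

104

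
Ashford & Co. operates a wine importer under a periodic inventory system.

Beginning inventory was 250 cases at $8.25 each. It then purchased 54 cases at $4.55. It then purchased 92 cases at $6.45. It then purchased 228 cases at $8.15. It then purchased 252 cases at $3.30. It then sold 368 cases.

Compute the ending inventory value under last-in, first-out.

Ending inventory = $3,814.40

Sale 1 (368) [LIFO — newest first]: 252 @ $3.30 + 116 @ $8.15 = $1,777.00
Ending inventory: 250 @ $8.25 + 54 @ $4.55 + 92 @ $6.45 + 112 @ $8.15 = $3,814.40
Check: goods available $5,591.40 = COGS $1,777.00 + ending $3,814.40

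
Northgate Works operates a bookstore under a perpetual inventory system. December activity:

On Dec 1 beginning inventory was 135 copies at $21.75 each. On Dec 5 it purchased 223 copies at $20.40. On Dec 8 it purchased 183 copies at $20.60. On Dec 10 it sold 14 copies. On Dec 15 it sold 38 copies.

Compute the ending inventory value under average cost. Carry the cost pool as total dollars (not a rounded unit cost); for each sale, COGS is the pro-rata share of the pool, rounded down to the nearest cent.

After Dec 1: 135 on hand, pool $2,936.25 (≈ $21.7500 each)
After Dec 5: 358 on hand, pool $7,485.45 (≈ $20.9091 each)
After Dec 8: 541 on hand, pool $11,255.25 (≈ $20.8045 each)
Dec 10, sell 14: 14/541 × $11,255.25 → $291.26
Dec 15, sell 38: 38/527 × $10,963.99 → $790.57
Total COGS = $291.26 + $790.57 = $1,081.83
Ending inventory (cost pool remaining) = $10,173.42

Ending inventory = $10,173.42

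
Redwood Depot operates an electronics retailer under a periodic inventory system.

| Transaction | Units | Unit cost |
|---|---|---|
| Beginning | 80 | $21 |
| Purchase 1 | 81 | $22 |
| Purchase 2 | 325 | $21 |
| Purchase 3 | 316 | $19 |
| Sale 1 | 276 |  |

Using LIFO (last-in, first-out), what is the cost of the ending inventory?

Ending inventory = $11,047

Sale 1 (276) [LIFO — newest first]: 276 @ $19 = $5,244
Ending inventory: 80 @ $21 + 81 @ $22 + 325 @ $21 + 40 @ $19 = $11,047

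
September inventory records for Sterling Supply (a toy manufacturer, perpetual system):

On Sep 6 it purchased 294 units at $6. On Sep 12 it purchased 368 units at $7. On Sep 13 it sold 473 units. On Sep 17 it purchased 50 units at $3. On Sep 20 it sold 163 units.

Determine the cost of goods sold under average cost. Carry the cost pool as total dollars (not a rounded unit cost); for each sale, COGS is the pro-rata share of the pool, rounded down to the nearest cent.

COGS = $4,048.28

After Sep 6: 294 on hand, pool $1,764.00 (≈ $6.0000 each)
After Sep 12: 662 on hand, pool $4,340.00 (≈ $6.5559 each)
Sep 13, sell 473: 473/662 × $4,340.00 → $3,100.93
After Sep 17: 239 on hand, pool $1,389.07 (≈ $5.8120 each)
Sep 20, sell 163: 163/239 × $1,389.07 → $947.35
Total COGS = $3,100.93 + $947.35 = $4,048.28
Ending inventory (cost pool remaining) = $441.72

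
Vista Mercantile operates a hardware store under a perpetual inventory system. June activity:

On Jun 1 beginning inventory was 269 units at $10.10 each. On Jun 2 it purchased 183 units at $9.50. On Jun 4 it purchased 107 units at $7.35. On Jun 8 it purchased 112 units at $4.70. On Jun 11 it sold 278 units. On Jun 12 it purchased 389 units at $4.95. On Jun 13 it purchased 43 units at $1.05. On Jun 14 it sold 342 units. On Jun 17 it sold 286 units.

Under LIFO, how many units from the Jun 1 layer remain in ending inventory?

197

Jun 11, 278 sold [LIFO — newest first]: 112 @ $4.70 + 107 @ $7.35 + 59 @ $9.50 = $1,873.35
Jun 14, 342 sold [LIFO — newest first]: 43 @ $1.05 + 299 @ $4.95 = $1,525.20
Jun 17, 286 sold [LIFO — newest first]: 90 @ $4.95 + 124 @ $9.50 + 72 @ $10.10 = $2,350.70
Total COGS = $1,873.35 + $1,525.20 + $2,350.70 = $5,749.25
Ending inventory: 197 @ $10.10 = $1,989.70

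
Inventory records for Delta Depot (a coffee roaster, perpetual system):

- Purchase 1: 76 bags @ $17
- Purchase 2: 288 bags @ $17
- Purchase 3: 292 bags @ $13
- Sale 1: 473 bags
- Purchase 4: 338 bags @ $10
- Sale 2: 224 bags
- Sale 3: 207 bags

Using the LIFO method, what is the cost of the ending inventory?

Sale 1 (473) [LIFO — newest first]: 292 @ $13 + 181 @ $17 = $6,873
Sale 2 (224) [LIFO — newest first]: 224 @ $10 = $2,240
Sale 3 (207) [LIFO — newest first]: 114 @ $10 + 93 @ $17 = $2,721
Total COGS = $6,873 + $2,240 + $2,721 = $11,834
Ending inventory: 76 @ $17 + 14 @ $17 = $1,530

Ending inventory = $1,530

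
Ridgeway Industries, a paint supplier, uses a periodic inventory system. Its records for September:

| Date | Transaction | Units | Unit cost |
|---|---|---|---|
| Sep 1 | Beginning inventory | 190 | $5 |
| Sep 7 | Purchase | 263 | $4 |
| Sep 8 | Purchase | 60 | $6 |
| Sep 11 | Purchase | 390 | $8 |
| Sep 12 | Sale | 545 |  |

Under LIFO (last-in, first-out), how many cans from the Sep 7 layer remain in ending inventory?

Sep 12, 545 sold [LIFO — newest first]: 390 @ $8 + 60 @ $6 + 95 @ $4 = $3,860
Ending inventory: 190 @ $5 + 168 @ $4 = $1,622

168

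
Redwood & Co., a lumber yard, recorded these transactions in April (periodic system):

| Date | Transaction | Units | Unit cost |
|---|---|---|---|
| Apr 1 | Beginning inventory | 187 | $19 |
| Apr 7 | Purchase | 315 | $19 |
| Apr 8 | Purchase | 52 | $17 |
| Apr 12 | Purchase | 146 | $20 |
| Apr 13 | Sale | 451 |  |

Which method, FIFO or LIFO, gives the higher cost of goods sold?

LIFO

FIFO COGS: 187 @ $19 + 264 @ $19 = $8,569
LIFO COGS: 146 @ $20 + 52 @ $17 + 253 @ $19 = $8,611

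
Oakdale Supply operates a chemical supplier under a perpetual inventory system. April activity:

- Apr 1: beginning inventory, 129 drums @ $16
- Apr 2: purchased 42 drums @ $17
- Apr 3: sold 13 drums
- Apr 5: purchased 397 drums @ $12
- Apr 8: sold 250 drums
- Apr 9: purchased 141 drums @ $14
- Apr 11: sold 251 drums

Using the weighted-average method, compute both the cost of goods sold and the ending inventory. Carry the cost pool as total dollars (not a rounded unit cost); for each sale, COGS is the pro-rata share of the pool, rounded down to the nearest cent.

COGS = $6,891.52; ending inventory = $2,624.48

After Apr 1: 129 on hand, pool $2,064.00 (≈ $16.0000 each)
After Apr 2: 171 on hand, pool $2,778.00 (≈ $16.2456 each)
Apr 3, sell 13: 13/171 × $2,778.00 → $211.19
After Apr 5: 555 on hand, pool $7,330.81 (≈ $13.2087 each)
Apr 8, sell 250: 250/555 × $7,330.81 → $3,302.16
After Apr 9: 446 on hand, pool $6,002.65 (≈ $13.4589 each)
Apr 11, sell 251: 251/446 × $6,002.65 → $3,378.17
Total COGS = $211.19 + $3,302.16 + $3,378.17 = $6,891.52
Ending inventory (cost pool remaining) = $2,624.48
Check: goods available $9,516.00 = COGS $6,891.52 + ending $2,624.48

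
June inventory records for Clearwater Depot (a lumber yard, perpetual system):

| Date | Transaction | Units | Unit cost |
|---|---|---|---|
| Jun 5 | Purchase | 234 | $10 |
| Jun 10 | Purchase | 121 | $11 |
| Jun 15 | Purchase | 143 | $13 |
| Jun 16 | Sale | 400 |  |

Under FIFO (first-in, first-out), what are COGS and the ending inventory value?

Jun 16, 400 sold [FIFO — oldest first]: 234 @ $10 + 121 @ $11 + 45 @ $13 = $4,256
Ending inventory: 98 @ $13 = $1,274
Check: goods available $5,530 = COGS $4,256 + ending $1,274

COGS = $4,256; ending inventory = $1,274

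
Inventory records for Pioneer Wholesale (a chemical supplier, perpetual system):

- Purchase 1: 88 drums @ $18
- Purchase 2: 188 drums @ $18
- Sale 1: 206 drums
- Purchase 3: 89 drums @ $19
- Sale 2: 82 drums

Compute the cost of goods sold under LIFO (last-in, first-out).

Sale 1 (206) [LIFO — newest first]: 188 @ $18 + 18 @ $18 = $3,708
Sale 2 (82) [LIFO — newest first]: 82 @ $19 = $1,558
Total COGS = $3,708 + $1,558 = $5,266
Ending inventory: 70 @ $18 + 7 @ $19 = $1,393
Check: goods available $6,659 = COGS $5,266 + ending $1,393

COGS = $5,266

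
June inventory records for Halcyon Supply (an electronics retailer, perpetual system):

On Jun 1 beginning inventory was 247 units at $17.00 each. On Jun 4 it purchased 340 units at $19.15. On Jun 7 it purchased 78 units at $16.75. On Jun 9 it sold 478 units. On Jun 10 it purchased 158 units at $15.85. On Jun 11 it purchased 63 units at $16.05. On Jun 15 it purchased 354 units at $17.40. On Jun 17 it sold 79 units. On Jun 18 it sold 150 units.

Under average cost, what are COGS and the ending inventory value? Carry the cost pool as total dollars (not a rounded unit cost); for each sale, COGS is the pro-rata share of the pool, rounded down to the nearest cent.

COGS = $12,560.51; ending inventory = $9,131.04

After Jun 1: 247 on hand, pool $4,199.00 (≈ $17.0000 each)
After Jun 4: 587 on hand, pool $10,710.00 (≈ $18.2453 each)
After Jun 7: 665 on hand, pool $12,016.50 (≈ $18.0699 each)
Jun 9, sell 478: 478/665 × $12,016.50 → $8,637.42
After Jun 10: 345 on hand, pool $5,883.38 (≈ $17.0533 each)
After Jun 11: 408 on hand, pool $6,894.53 (≈ $16.8984 each)
After Jun 15: 762 on hand, pool $13,054.13 (≈ $17.1314 each)
Jun 17, sell 79: 79/762 × $13,054.13 → $1,353.38
Jun 18, sell 150: 150/683 × $11,700.75 → $2,569.71
Total COGS = $8,637.42 + $1,353.38 + $2,569.71 = $12,560.51
Ending inventory (cost pool remaining) = $9,131.04
Check: goods available $21,691.55 = COGS $12,560.51 + ending $9,131.04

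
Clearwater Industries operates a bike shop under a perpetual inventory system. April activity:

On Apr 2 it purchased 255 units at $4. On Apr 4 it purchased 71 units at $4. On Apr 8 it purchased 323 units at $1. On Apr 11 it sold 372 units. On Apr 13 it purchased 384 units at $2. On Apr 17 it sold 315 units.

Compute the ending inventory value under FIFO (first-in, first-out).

Apr 11, 372 sold [FIFO — oldest first]: 255 @ $4 + 71 @ $4 + 46 @ $1 = $1,350
Apr 17, 315 sold [FIFO — oldest first]: 277 @ $1 + 38 @ $2 = $353
Total COGS = $1,350 + $353 = $1,703
Ending inventory: 346 @ $2 = $692
Check: goods available $2,395 = COGS $1,703 + ending $692

Ending inventory = $692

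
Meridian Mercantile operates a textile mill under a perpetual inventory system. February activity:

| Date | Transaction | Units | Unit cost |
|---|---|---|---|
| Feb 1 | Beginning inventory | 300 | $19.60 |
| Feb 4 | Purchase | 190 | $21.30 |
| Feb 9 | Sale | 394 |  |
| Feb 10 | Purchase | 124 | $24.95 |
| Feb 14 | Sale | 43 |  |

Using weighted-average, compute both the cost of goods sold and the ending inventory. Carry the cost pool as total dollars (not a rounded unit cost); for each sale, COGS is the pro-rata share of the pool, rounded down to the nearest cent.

After Feb 1: 300 on hand, pool $5,880.00 (≈ $19.6000 each)
After Feb 4: 490 on hand, pool $9,927.00 (≈ $20.2592 each)
Feb 9, sell 394: 394/490 × $9,927.00 → $7,982.11
After Feb 10: 220 on hand, pool $5,038.69 (≈ $22.9031 each)
Feb 14, sell 43: 43/220 × $5,038.69 → $984.83
Total COGS = $7,982.11 + $984.83 = $8,966.94
Ending inventory (cost pool remaining) = $4,053.86
Check: goods available $13,020.80 = COGS $8,966.94 + ending $4,053.86

COGS = $8,966.94; ending inventory = $4,053.86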